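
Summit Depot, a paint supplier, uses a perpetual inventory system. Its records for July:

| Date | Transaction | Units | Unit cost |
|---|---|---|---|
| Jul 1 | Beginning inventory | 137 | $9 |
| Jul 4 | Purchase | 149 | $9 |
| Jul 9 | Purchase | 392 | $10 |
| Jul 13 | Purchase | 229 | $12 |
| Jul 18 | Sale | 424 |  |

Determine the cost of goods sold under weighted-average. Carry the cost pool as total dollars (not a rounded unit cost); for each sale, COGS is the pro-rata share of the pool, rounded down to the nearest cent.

After Jul 1: 137 on hand, pool $1,233.00 (≈ $9.0000 each)
After Jul 4: 286 on hand, pool $2,574.00 (≈ $9.0000 each)
After Jul 9: 678 on hand, pool $6,494.00 (≈ $9.5782 each)
After Jul 13: 907 on hand, pool $9,242.00 (≈ $10.1896 each)
Jul 18, sell 424: 424/907 × $9,242.00 → $4,320.40
Ending inventory (cost pool remaining) = $4,921.60
Check: goods available $9,242.00 = COGS $4,320.40 + ending $4,921.60

COGS = $4,320.40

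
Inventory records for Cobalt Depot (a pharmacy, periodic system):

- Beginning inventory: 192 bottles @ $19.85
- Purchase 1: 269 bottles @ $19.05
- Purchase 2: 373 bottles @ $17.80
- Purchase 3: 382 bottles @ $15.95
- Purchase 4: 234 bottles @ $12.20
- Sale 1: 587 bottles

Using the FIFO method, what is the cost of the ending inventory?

Ending inventory = $13,344.30

Sale 1 (587) [FIFO — oldest first]: 192 @ $19.85 + 269 @ $19.05 + 126 @ $17.80 = $11,178.45
Ending inventory: 247 @ $17.80 + 382 @ $15.95 + 234 @ $12.20 = $13,344.30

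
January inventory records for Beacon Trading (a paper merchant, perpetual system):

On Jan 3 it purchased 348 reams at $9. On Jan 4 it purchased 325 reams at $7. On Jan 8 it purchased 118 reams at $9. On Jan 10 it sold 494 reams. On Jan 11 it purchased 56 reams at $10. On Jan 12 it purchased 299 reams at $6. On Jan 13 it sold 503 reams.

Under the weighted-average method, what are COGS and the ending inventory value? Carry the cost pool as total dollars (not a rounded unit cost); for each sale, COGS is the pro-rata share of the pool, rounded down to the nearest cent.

After Jan 3: 348 on hand, pool $3,132.00 (≈ $9.0000 each)
After Jan 4: 673 on hand, pool $5,407.00 (≈ $8.0342 each)
After Jan 8: 791 on hand, pool $6,469.00 (≈ $8.1783 each)
Jan 10, sell 494: 494/791 × $6,469.00 → $4,040.05
After Jan 11: 353 on hand, pool $2,988.95 (≈ $8.4673 each)
After Jan 12: 652 on hand, pool $4,782.95 (≈ $7.3358 each)
Jan 13, sell 503: 503/652 × $4,782.95 → $3,689.91
Total COGS = $4,040.05 + $3,689.91 = $7,729.96
Ending inventory (cost pool remaining) = $1,093.04

COGS = $7,729.96; ending inventory = $1,093.04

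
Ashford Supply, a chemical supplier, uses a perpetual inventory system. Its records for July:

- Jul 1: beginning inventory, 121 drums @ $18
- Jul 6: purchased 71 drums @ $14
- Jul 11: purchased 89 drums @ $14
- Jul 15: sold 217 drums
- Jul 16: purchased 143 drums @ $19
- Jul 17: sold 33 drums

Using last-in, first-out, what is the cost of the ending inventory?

Ending inventory = $3,242

Jul 15, 217 sold [LIFO — newest first]: 89 @ $14 + 71 @ $14 + 57 @ $18 = $3,266
Jul 17, 33 sold [LIFO — newest first]: 33 @ $19 = $627
Total COGS = $3,266 + $627 = $3,893
Ending inventory: 64 @ $18 + 110 @ $19 = $3,242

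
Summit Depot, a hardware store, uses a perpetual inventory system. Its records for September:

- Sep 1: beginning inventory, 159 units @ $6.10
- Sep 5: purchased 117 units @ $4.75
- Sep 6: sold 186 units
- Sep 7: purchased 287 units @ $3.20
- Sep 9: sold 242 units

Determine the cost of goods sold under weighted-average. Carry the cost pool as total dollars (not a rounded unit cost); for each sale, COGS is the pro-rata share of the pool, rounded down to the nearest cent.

After Sep 1: 159 on hand, pool $969.90 (≈ $6.1000 each)
After Sep 5: 276 on hand, pool $1,525.65 (≈ $5.5277 each)
Sep 6, sell 186: 186/276 × $1,525.65 → $1,028.15
After Sep 7: 377 on hand, pool $1,415.90 (≈ $3.7557 each)
Sep 9, sell 242: 242/377 × $1,415.90 → $908.88
Total COGS = $1,028.15 + $908.88 = $1,937.03
Ending inventory (cost pool remaining) = $507.02
Check: goods available $2,444.05 = COGS $1,937.03 + ending $507.02

COGS = $1,937.03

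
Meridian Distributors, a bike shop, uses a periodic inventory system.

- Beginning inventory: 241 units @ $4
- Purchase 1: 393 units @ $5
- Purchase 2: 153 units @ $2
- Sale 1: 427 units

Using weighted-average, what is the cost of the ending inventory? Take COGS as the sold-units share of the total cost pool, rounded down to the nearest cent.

Sale 1, sell 427: 427/787 × $3,235.00 → $1,755.20
Ending inventory (cost pool remaining) = $1,479.80

Ending inventory = $1,479.80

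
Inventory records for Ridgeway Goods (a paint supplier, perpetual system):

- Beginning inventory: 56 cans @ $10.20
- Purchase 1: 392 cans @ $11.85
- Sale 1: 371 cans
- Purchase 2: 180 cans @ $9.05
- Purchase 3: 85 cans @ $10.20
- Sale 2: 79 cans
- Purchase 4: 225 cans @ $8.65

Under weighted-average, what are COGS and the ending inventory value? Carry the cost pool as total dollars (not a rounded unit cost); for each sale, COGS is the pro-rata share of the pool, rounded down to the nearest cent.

After Beginning: 56 on hand, pool $571.20 (≈ $10.2000 each)
After Purchase 1: 448 on hand, pool $5,216.40 (≈ $11.6438 each)
Sale 1, sell 371: 371/448 × $5,216.40 → $4,319.83
After Purchase 2: 257 on hand, pool $2,525.57 (≈ $9.8271 each)
After Purchase 3: 342 on hand, pool $3,392.57 (≈ $9.9198 each)
Sale 2, sell 79: 79/342 × $3,392.57 → $783.66
After Purchase 4: 488 on hand, pool $4,555.16 (≈ $9.3343 each)
Total COGS = $4,319.83 + $783.66 = $5,103.49
Ending inventory (cost pool remaining) = $4,555.16

COGS = $5,103.49; ending inventory = $4,555.16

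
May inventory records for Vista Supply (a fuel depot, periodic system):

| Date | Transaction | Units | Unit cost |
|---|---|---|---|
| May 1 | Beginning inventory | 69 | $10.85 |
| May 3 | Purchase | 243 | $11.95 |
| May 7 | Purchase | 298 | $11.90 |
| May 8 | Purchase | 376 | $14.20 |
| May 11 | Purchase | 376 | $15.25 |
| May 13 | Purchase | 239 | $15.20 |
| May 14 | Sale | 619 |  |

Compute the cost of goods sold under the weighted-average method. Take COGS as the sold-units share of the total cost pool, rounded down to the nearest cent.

COGS = $8,469.08

May 14, sell 619: 619/1601 × $21,904.70 → $8,469.08
Ending inventory (cost pool remaining) = $13,435.62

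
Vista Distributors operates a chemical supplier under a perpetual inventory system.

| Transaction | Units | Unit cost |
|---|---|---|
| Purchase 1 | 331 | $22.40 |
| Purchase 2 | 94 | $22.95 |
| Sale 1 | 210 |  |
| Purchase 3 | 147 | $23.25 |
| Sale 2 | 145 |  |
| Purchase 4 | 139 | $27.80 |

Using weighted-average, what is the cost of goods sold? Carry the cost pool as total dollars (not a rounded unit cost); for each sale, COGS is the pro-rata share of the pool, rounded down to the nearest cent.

After Purchase 1: 331 on hand, pool $7,414.40 (≈ $22.4000 each)
After Purchase 2: 425 on hand, pool $9,571.70 (≈ $22.5216 each)
Sale 1, sell 210: 210/425 × $9,571.70 → $4,729.54
After Purchase 3: 362 on hand, pool $8,259.91 (≈ $22.8174 each)
Sale 2, sell 145: 145/362 × $8,259.91 → $3,308.52
After Purchase 4: 356 on hand, pool $8,815.59 (≈ $24.7629 each)
Total COGS = $4,729.54 + $3,308.52 = $8,038.06
Ending inventory (cost pool remaining) = $8,815.59

COGS = $8,038.06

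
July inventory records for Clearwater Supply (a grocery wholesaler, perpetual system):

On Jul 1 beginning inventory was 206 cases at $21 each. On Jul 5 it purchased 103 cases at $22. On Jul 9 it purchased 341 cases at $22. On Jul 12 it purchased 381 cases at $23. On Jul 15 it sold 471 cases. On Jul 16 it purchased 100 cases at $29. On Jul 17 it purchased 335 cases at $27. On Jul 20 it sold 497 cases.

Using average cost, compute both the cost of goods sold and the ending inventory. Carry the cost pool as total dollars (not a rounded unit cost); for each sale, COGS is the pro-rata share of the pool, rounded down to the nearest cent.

After Jul 1: 206 on hand, pool $4,326.00 (≈ $21.0000 each)
After Jul 5: 309 on hand, pool $6,592.00 (≈ $21.3333 each)
After Jul 9: 650 on hand, pool $14,094.00 (≈ $21.6831 each)
After Jul 12: 1031 on hand, pool $22,857.00 (≈ $22.1697 each)
Jul 15, sell 471: 471/1031 × $22,857.00 → $10,441.94
After Jul 16: 660 on hand, pool $15,315.06 (≈ $23.2046 each)
After Jul 17: 995 on hand, pool $24,360.06 (≈ $24.4825 each)
Jul 20, sell 497: 497/995 × $24,360.06 → $12,167.78
Total COGS = $10,441.94 + $12,167.78 = $22,609.72
Ending inventory (cost pool remaining) = $12,192.28

COGS = $22,609.72; ending inventory = $12,192.28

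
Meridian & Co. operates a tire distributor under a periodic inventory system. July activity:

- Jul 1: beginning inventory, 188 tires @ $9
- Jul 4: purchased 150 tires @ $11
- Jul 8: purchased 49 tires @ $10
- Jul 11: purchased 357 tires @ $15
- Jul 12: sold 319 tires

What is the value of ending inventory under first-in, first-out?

Jul 12, 319 sold [FIFO — oldest first]: 188 @ $9 + 131 @ $11 = $3,133
Ending inventory: 19 @ $11 + 49 @ $10 + 357 @ $15 = $6,054

Ending inventory = $6,054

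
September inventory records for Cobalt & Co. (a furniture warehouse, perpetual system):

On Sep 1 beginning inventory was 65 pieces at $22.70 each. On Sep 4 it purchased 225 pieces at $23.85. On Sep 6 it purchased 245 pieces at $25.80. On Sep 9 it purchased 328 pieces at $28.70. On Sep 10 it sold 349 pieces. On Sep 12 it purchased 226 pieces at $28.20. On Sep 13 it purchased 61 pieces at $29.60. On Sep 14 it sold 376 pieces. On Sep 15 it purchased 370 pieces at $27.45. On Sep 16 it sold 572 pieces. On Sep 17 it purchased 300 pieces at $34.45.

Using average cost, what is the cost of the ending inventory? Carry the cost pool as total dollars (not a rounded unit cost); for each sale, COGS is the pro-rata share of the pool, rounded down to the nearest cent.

Ending inventory = $16,402.45

After Sep 1: 65 on hand, pool $1,475.50 (≈ $22.7000 each)
After Sep 4: 290 on hand, pool $6,841.75 (≈ $23.5922 each)
After Sep 6: 535 on hand, pool $13,162.75 (≈ $24.6033 each)
After Sep 9: 863 on hand, pool $22,576.35 (≈ $26.1603 each)
Sep 10, sell 349: 349/863 × $22,576.35 → $9,129.94
After Sep 12: 740 on hand, pool $19,819.61 (≈ $26.7833 each)
After Sep 13: 801 on hand, pool $21,625.21 (≈ $26.9978 each)
Sep 14, sell 376: 376/801 × $21,625.21 → $10,151.15
After Sep 15: 795 on hand, pool $21,630.56 (≈ $27.2083 each)
Sep 16, sell 572: 572/795 × $21,630.56 → $15,563.11
After Sep 17: 523 on hand, pool $16,402.45 (≈ $31.3622 each)
Total COGS = $9,129.94 + $10,151.15 + $15,563.11 = $34,844.20
Ending inventory (cost pool remaining) = $16,402.45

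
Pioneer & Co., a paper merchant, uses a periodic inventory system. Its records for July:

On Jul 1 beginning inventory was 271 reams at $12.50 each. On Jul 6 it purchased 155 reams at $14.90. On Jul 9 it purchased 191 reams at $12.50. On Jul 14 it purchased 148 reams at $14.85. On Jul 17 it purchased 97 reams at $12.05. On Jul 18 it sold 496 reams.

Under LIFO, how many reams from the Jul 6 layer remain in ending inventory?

95

Jul 18, 496 sold [LIFO — newest first]: 97 @ $12.05 + 148 @ $14.85 + 191 @ $12.50 + 60 @ $14.90 = $6,648.15
Ending inventory: 271 @ $12.50 + 95 @ $14.90 = $4,803.00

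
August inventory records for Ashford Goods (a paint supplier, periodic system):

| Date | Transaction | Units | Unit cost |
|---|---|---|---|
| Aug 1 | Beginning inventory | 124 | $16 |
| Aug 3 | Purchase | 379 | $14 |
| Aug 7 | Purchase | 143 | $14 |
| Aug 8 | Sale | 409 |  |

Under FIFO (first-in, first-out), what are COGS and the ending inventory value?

Aug 8, 409 sold [FIFO — oldest first]: 124 @ $16 + 285 @ $14 = $5,974
Ending inventory: 94 @ $14 + 143 @ $14 = $3,318
Check: goods available $9,292 = COGS $5,974 + ending $3,318

COGS = $5,974; ending inventory = $3,318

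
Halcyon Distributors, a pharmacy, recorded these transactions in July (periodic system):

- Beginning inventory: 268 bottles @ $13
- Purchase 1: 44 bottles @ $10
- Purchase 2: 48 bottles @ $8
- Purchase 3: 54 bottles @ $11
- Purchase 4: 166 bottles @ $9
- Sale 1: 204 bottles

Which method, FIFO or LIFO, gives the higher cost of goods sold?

FIFO COGS: 204 @ $13 = $2,652
LIFO COGS: 166 @ $9 + 38 @ $11 = $1,912

FIFO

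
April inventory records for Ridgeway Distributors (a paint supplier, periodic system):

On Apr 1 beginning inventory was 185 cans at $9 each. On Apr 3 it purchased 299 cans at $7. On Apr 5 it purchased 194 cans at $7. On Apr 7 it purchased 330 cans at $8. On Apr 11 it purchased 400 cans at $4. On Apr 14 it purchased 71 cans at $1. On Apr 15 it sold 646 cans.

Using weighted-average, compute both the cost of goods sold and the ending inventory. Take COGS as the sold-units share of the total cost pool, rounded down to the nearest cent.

COGS = $4,117.54; ending inventory = $5,309.46

Apr 15, sell 646: 646/1479 × $9,427.00 → $4,117.54
Ending inventory (cost pool remaining) = $5,309.46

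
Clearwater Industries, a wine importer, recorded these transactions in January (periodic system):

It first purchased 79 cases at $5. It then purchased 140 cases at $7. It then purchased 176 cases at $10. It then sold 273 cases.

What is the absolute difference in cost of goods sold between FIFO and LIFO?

FIFO COGS: 79 @ $5 + 140 @ $7 + 54 @ $10 = $1,915
LIFO COGS: 176 @ $10 + 97 @ $7 = $2,439
Difference = |$1,915 − $2,439| = $524

$524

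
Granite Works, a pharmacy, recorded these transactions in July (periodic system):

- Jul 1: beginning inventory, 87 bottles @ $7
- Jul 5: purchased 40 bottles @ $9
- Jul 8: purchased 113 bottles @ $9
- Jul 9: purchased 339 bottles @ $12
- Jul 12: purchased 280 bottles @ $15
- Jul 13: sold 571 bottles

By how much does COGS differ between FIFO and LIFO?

FIFO COGS: 87 @ $7 + 40 @ $9 + 113 @ $9 + 331 @ $12 = $5,958
LIFO COGS: 280 @ $15 + 291 @ $12 = $7,692
Difference = |$5,958 − $7,692| = $1,734

$1,734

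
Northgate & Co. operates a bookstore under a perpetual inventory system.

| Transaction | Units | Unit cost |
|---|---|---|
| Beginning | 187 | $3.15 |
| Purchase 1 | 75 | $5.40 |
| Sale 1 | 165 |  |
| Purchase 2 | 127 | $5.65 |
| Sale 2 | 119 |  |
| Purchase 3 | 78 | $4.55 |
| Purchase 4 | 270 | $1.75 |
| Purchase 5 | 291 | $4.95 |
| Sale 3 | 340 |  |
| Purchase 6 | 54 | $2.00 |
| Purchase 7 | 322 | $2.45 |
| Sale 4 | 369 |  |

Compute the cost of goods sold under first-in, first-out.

Sale 1 (165) [FIFO — oldest first]: 165 @ $3.15 = $519.75
Sale 2 (119) [FIFO — oldest first]: 22 @ $3.15 + 75 @ $5.40 + 22 @ $5.65 = $598.60
Sale 3 (340) [FIFO — oldest first]: 105 @ $5.65 + 78 @ $4.55 + 157 @ $1.75 = $1,222.90
Sale 4 (369) [FIFO — oldest first]: 113 @ $1.75 + 256 @ $4.95 = $1,464.95
Total COGS = $519.75 + $598.60 + $1,222.90 + $1,464.95 = $3,806.20
Ending inventory: 35 @ $4.95 + 54 @ $2.00 + 322 @ $2.45 = $1,070.15

COGS = $3,806.20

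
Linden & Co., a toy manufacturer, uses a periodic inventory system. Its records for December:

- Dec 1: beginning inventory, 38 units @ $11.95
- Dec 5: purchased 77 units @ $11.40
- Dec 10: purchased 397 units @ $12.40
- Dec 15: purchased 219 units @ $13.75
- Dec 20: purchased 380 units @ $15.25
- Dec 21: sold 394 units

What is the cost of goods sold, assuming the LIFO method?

COGS = $5,987.50

Dec 21, 394 sold [LIFO — newest first]: 380 @ $15.25 + 14 @ $13.75 = $5,987.50
Ending inventory: 38 @ $11.95 + 77 @ $11.40 + 397 @ $12.40 + 205 @ $13.75 = $9,073.45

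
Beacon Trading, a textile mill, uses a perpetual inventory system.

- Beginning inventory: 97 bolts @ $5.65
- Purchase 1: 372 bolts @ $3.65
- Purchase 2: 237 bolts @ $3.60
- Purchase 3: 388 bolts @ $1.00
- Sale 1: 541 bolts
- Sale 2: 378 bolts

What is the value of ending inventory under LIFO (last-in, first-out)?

Sale 1 (541) [LIFO — newest first]: 388 @ $1.00 + 153 @ $3.60 = $938.80
Sale 2 (378) [LIFO — newest first]: 84 @ $3.60 + 294 @ $3.65 = $1,375.50
Total COGS = $938.80 + $1,375.50 = $2,314.30
Ending inventory: 97 @ $5.65 + 78 @ $3.65 = $832.75
Check: goods available $3,147.05 = COGS $2,314.30 + ending $832.75

Ending inventory = $832.75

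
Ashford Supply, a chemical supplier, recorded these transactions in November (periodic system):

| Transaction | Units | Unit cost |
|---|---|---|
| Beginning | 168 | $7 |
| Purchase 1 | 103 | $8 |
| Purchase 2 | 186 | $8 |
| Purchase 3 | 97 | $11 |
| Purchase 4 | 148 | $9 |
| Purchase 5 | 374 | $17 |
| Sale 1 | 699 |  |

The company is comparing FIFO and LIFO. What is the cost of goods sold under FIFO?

FIFO COGS: 168 @ $7 + 103 @ $8 + 186 @ $8 + 97 @ $11 + 145 @ $9 = $5,860
LIFO COGS: 374 @ $17 + 148 @ $9 + 97 @ $11 + 80 @ $8 = $9,397

COGS = $5,860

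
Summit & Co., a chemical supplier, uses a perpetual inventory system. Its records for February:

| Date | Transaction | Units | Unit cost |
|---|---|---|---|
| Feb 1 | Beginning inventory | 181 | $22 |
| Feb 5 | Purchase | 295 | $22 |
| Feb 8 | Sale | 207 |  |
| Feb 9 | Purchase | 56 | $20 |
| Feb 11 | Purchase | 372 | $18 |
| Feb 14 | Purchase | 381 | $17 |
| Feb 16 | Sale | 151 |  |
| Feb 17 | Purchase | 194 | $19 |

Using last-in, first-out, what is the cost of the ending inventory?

Ending inventory = $21,330

Feb 8, 207 sold [LIFO — newest first]: 207 @ $22 = $4,554
Feb 16, 151 sold [LIFO — newest first]: 151 @ $17 = $2,567
Total COGS = $4,554 + $2,567 = $7,121
Ending inventory: 181 @ $22 + 88 @ $22 + 56 @ $20 + 372 @ $18 + 230 @ $17 + 194 @ $19 = $21,330
Check: goods available $28,451 = COGS $7,121 + ending $21,330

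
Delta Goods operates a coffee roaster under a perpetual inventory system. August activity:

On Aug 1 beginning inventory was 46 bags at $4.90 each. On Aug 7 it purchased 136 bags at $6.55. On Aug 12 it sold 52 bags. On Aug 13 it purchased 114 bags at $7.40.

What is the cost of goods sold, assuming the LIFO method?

Aug 12, 52 sold [LIFO — newest first]: 52 @ $6.55 = $340.60
Ending inventory: 46 @ $4.90 + 84 @ $6.55 + 114 @ $7.40 = $1,619.20

COGS = $340.60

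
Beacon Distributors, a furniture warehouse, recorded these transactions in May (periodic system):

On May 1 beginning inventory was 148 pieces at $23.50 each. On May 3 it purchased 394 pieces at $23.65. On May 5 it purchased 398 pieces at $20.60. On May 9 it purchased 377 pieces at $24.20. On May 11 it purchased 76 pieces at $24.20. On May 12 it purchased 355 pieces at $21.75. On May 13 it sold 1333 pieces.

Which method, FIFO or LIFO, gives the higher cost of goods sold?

FIFO

FIFO COGS: 148 @ $23.50 + 394 @ $23.65 + 398 @ $20.60 + 377 @ $24.20 + 16 @ $24.20 = $30,505.50
LIFO COGS: 355 @ $21.75 + 76 @ $24.20 + 377 @ $24.20 + 398 @ $20.60 + 127 @ $23.65 = $29,886.20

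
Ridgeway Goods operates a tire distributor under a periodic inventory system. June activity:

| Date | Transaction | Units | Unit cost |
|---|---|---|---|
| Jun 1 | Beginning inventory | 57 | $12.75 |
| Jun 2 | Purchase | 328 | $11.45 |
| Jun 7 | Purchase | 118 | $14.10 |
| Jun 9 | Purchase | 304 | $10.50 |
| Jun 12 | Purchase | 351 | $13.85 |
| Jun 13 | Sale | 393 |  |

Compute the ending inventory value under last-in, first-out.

Jun 13, 393 sold [LIFO — newest first]: 351 @ $13.85 + 42 @ $10.50 = $5,302.35
Ending inventory: 57 @ $12.75 + 328 @ $11.45 + 118 @ $14.10 + 262 @ $10.50 = $8,897.15
Check: goods available $14,199.50 = COGS $5,302.35 + ending $8,897.15

Ending inventory = $8,897.15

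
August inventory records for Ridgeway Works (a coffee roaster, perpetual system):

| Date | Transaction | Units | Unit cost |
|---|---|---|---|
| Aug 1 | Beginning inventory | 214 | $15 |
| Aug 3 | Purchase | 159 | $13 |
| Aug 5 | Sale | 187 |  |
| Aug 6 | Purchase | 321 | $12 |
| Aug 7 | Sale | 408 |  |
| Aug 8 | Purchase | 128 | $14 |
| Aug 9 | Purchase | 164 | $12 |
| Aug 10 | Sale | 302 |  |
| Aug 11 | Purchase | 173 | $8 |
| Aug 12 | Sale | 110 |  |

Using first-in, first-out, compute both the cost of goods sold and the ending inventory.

Aug 5, 187 sold [FIFO — oldest first]: 187 @ $15 = $2,805
Aug 7, 408 sold [FIFO — oldest first]: 27 @ $15 + 159 @ $13 + 222 @ $12 = $5,136
Aug 10, 302 sold [FIFO — oldest first]: 99 @ $12 + 128 @ $14 + 75 @ $12 = $3,880
Aug 12, 110 sold [FIFO — oldest first]: 89 @ $12 + 21 @ $8 = $1,236
Total COGS = $2,805 + $5,136 + $3,880 + $1,236 = $13,057
Ending inventory: 152 @ $8 = $1,216
Check: goods available $14,273 = COGS $13,057 + ending $1,216

COGS = $13,057; ending inventory = $1,216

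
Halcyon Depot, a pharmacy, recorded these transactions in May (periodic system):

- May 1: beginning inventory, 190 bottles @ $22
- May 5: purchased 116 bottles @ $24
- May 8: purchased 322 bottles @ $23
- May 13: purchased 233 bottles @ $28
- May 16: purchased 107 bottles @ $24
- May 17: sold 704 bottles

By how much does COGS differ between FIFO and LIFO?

$1,008

FIFO COGS: 190 @ $22 + 116 @ $24 + 322 @ $23 + 76 @ $28 = $16,498
LIFO COGS: 107 @ $24 + 233 @ $28 + 322 @ $23 + 42 @ $24 = $17,506
Difference = |$16,498 − $17,506| = $1,008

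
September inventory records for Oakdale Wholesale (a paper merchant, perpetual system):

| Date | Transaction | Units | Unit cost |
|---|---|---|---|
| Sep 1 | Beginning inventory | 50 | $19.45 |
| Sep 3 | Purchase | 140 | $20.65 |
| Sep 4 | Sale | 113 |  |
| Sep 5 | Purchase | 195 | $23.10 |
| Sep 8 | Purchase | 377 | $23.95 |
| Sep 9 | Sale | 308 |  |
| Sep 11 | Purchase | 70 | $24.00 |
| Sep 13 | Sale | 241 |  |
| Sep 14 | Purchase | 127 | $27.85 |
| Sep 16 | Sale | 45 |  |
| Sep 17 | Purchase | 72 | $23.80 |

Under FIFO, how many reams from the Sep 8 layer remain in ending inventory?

Sep 4, 113 sold [FIFO — oldest first]: 50 @ $19.45 + 63 @ $20.65 = $2,273.45
Sep 9, 308 sold [FIFO — oldest first]: 77 @ $20.65 + 195 @ $23.10 + 36 @ $23.95 = $6,956.75
Sep 13, 241 sold [FIFO — oldest first]: 241 @ $23.95 = $5,771.95
Sep 16, 45 sold [FIFO — oldest first]: 45 @ $23.95 = $1,077.75
Total COGS = $2,273.45 + $6,956.75 + $5,771.95 + $1,077.75 = $16,079.90
Ending inventory: 55 @ $23.95 + 70 @ $24.00 + 127 @ $27.85 + 72 @ $23.80 = $8,247.80

55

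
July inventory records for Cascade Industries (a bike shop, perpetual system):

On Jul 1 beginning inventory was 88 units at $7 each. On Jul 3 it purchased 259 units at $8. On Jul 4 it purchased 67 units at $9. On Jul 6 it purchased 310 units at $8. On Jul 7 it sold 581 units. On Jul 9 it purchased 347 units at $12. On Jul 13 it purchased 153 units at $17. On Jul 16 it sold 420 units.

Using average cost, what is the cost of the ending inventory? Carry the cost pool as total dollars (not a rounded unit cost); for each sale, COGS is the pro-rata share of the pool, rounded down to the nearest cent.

After Jul 1: 88 on hand, pool $616.00 (≈ $7.0000 each)
After Jul 3: 347 on hand, pool $2,688.00 (≈ $7.7464 each)
After Jul 4: 414 on hand, pool $3,291.00 (≈ $7.9493 each)
After Jul 6: 724 on hand, pool $5,771.00 (≈ $7.9710 each)
Jul 7, sell 581: 581/724 × $5,771.00 → $4,631.14
After Jul 9: 490 on hand, pool $5,303.86 (≈ $10.8242 each)
After Jul 13: 643 on hand, pool $7,904.86 (≈ $12.2937 each)
Jul 16, sell 420: 420/643 × $7,904.86 → $5,163.36
Total COGS = $4,631.14 + $5,163.36 = $9,794.50
Ending inventory (cost pool remaining) = $2,741.50
Check: goods available $12,536.00 = COGS $9,794.50 + ending $2,741.50

Ending inventory = $2,741.50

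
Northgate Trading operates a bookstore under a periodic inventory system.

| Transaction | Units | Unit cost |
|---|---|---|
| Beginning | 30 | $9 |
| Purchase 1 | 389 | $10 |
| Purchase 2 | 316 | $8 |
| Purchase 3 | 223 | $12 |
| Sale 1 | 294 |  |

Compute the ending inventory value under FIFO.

Sale 1 (294) [FIFO — oldest first]: 30 @ $9 + 264 @ $10 = $2,910
Ending inventory: 125 @ $10 + 316 @ $8 + 223 @ $12 = $6,454
Check: goods available $9,364 = COGS $2,910 + ending $6,454

Ending inventory = $6,454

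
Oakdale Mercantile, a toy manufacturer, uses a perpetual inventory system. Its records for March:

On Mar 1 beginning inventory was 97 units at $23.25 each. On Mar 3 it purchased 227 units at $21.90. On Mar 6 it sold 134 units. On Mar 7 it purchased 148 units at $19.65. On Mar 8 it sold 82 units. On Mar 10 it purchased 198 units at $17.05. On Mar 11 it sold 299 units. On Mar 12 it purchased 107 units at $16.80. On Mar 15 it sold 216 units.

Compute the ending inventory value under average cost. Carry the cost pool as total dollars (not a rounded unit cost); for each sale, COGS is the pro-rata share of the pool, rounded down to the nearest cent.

After Mar 1: 97 on hand, pool $2,255.25 (≈ $23.2500 each)
After Mar 3: 324 on hand, pool $7,226.55 (≈ $22.3042 each)
Mar 6, sell 134: 134/324 × $7,226.55 → $2,988.75
After Mar 7: 338 on hand, pool $7,146.00 (≈ $21.1420 each)
Mar 8, sell 82: 82/338 × $7,146.00 → $1,733.64
After Mar 10: 454 on hand, pool $8,788.26 (≈ $19.3574 each)
Mar 11, sell 299: 299/454 × $8,788.26 → $5,787.86
After Mar 12: 262 on hand, pool $4,798.00 (≈ $18.3130 each)
Mar 15, sell 216: 216/262 × $4,798.00 → $3,955.60
Total COGS = $2,988.75 + $1,733.64 + $5,787.86 + $3,955.60 = $14,465.85
Ending inventory (cost pool remaining) = $842.40

Ending inventory = $842.40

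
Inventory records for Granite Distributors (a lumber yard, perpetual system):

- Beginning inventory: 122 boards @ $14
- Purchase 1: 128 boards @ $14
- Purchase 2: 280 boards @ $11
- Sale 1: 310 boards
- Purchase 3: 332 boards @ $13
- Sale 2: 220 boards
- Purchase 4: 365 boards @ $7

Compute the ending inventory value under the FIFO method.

Ending inventory = $6,871

Sale 1 (310) [FIFO — oldest first]: 122 @ $14 + 128 @ $14 + 60 @ $11 = $4,160
Sale 2 (220) [FIFO — oldest first]: 220 @ $11 = $2,420
Total COGS = $4,160 + $2,420 = $6,580
Ending inventory: 332 @ $13 + 365 @ $7 = $6,871
Check: goods available $13,451 = COGS $6,580 + ending $6,871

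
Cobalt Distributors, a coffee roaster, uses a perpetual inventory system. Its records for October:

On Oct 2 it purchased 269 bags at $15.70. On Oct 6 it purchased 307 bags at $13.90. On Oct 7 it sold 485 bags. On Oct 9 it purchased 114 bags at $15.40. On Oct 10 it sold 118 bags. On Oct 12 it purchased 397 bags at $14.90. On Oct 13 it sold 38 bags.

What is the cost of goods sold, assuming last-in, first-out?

Oct 7, 485 sold [LIFO — newest first]: 307 @ $13.90 + 178 @ $15.70 = $7,061.90
Oct 10, 118 sold [LIFO — newest first]: 114 @ $15.40 + 4 @ $15.70 = $1,818.40
Oct 13, 38 sold [LIFO — newest first]: 38 @ $14.90 = $566.20
Total COGS = $7,061.90 + $1,818.40 + $566.20 = $9,446.50
Ending inventory: 87 @ $15.70 + 359 @ $14.90 = $6,715.00

COGS = $9,446.50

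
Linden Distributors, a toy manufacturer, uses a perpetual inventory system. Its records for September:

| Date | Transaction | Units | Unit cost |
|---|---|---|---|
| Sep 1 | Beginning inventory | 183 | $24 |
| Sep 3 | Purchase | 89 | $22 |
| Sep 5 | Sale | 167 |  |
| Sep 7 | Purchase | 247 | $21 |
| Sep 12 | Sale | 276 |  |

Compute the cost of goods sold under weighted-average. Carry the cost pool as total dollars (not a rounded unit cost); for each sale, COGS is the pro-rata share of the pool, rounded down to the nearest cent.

After Sep 1: 183 on hand, pool $4,392.00 (≈ $24.0000 each)
After Sep 3: 272 on hand, pool $6,350.00 (≈ $23.3456 each)
Sep 5, sell 167: 167/272 × $6,350.00 → $3,898.71
After Sep 7: 352 on hand, pool $7,638.29 (≈ $21.6997 each)
Sep 12, sell 276: 276/352 × $7,638.29 → $5,989.11
Total COGS = $3,898.71 + $5,989.11 = $9,887.82
Ending inventory (cost pool remaining) = $1,649.18

COGS = $9,887.82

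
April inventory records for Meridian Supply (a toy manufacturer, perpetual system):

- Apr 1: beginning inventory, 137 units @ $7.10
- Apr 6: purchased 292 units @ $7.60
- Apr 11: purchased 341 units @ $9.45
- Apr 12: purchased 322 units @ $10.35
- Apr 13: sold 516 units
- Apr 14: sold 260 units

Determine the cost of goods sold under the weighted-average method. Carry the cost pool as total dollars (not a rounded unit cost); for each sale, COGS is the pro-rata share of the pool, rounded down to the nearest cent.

After Apr 1: 137 on hand, pool $972.70 (≈ $7.1000 each)
After Apr 6: 429 on hand, pool $3,191.90 (≈ $7.4403 each)
After Apr 11: 770 on hand, pool $6,414.35 (≈ $8.3303 each)
After Apr 12: 1092 on hand, pool $9,747.05 (≈ $8.9259 each)
Apr 13, sell 516: 516/1092 × $9,747.05 → $4,605.74
Apr 14, sell 260: 260/576 × $5,141.31 → $2,320.73
Total COGS = $4,605.74 + $2,320.73 = $6,926.47
Ending inventory (cost pool remaining) = $2,820.58
Check: goods available $9,747.05 = COGS $6,926.47 + ending $2,820.58

COGS = $6,926.47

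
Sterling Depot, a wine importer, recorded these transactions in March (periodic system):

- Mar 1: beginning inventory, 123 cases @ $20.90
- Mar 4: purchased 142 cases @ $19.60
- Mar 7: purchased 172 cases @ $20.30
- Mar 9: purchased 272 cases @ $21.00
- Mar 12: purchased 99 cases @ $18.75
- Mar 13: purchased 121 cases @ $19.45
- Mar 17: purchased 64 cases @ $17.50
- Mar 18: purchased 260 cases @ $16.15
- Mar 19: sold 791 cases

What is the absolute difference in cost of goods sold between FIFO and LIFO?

FIFO COGS: 123 @ $20.90 + 142 @ $19.60 + 172 @ $20.30 + 272 @ $21.00 + 82 @ $18.75 = $16,095.00
LIFO COGS: 260 @ $16.15 + 64 @ $17.50 + 121 @ $19.45 + 99 @ $18.75 + 247 @ $21.00 = $14,715.70
Difference = |$16,095.00 − $14,715.70| = $1,379.30

$1,379.30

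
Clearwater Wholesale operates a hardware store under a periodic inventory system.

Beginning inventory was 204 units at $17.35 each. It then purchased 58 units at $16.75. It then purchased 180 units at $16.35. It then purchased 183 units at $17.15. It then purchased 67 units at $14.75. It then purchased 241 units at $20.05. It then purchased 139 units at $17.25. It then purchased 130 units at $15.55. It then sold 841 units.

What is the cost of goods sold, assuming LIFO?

COGS = $14,702.35

Sale 1 (841) [LIFO — newest first]: 130 @ $15.55 + 139 @ $17.25 + 241 @ $20.05 + 67 @ $14.75 + 183 @ $17.15 + 81 @ $16.35 = $14,702.35
Ending inventory: 204 @ $17.35 + 58 @ $16.75 + 99 @ $16.35 = $6,129.55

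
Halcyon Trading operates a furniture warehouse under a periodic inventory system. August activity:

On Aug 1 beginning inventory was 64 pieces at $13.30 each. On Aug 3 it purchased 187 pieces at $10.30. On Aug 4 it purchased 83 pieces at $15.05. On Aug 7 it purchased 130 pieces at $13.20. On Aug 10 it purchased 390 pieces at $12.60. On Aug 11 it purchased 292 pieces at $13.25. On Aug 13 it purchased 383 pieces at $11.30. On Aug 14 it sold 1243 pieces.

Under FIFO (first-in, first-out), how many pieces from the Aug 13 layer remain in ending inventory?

Aug 14, 1243 sold [FIFO — oldest first]: 64 @ $13.30 + 187 @ $10.30 + 83 @ $15.05 + 130 @ $13.20 + 390 @ $12.60 + 292 @ $13.25 + 97 @ $11.30 = $15,621.55
Ending inventory: 286 @ $11.30 = $3,231.80

286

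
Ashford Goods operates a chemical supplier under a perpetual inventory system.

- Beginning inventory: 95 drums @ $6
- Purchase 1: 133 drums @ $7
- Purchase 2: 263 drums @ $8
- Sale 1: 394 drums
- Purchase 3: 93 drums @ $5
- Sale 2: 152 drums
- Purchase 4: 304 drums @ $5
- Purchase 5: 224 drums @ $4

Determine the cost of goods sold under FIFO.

COGS = $3,880

Sale 1 (394) [FIFO — oldest first]: 95 @ $6 + 133 @ $7 + 166 @ $8 = $2,829
Sale 2 (152) [FIFO — oldest first]: 97 @ $8 + 55 @ $5 = $1,051
Total COGS = $2,829 + $1,051 = $3,880
Ending inventory: 38 @ $5 + 304 @ $5 + 224 @ $4 = $2,606
Check: goods available $6,486 = COGS $3,880 + ending $2,606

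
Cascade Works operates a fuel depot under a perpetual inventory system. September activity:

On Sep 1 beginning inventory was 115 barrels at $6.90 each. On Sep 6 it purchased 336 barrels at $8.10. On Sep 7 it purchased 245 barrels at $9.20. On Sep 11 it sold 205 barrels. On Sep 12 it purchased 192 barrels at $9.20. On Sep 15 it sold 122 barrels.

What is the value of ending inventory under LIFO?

Sep 11, 205 sold [LIFO — newest first]: 205 @ $9.20 = $1,886.00
Sep 15, 122 sold [LIFO — newest first]: 122 @ $9.20 = $1,122.40
Total COGS = $1,886.00 + $1,122.40 = $3,008.40
Ending inventory: 115 @ $6.90 + 336 @ $8.10 + 40 @ $9.20 + 70 @ $9.20 = $4,527.10
Check: goods available $7,535.50 = COGS $3,008.40 + ending $4,527.10

Ending inventory = $4,527.10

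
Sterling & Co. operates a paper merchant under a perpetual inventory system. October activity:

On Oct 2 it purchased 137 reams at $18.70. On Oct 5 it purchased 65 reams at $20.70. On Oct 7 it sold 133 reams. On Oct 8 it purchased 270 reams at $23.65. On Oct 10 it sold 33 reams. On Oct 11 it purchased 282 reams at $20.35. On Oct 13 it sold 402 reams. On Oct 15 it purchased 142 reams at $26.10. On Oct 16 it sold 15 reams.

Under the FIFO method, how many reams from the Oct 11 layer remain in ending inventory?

Oct 7, 133 sold [FIFO — oldest first]: 133 @ $18.70 = $2,487.10
Oct 10, 33 sold [FIFO — oldest first]: 4 @ $18.70 + 29 @ $20.70 = $675.10
Oct 13, 402 sold [FIFO — oldest first]: 36 @ $20.70 + 270 @ $23.65 + 96 @ $20.35 = $9,084.30
Oct 16, 15 sold [FIFO — oldest first]: 15 @ $20.35 = $305.25
Total COGS = $2,487.10 + $675.10 + $9,084.30 + $305.25 = $12,551.75
Ending inventory: 171 @ $20.35 + 142 @ $26.10 = $7,186.05
Check: goods available $19,737.80 = COGS $12,551.75 + ending $7,186.05

171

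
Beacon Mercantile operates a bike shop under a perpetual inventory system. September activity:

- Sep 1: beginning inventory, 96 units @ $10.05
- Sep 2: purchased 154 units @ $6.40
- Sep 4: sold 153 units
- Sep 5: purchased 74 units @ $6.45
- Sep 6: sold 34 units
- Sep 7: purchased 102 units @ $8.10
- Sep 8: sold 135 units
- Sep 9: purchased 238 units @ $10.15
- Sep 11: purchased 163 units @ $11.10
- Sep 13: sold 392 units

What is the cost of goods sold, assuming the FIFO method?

COGS = $6,224.60

Sep 4, 153 sold [FIFO — oldest first]: 96 @ $10.05 + 57 @ $6.40 = $1,329.60
Sep 6, 34 sold [FIFO — oldest first]: 34 @ $6.40 = $217.60
Sep 8, 135 sold [FIFO — oldest first]: 63 @ $6.40 + 72 @ $6.45 = $867.60
Sep 13, 392 sold [FIFO — oldest first]: 2 @ $6.45 + 102 @ $8.10 + 238 @ $10.15 + 50 @ $11.10 = $3,809.80
Total COGS = $1,329.60 + $217.60 + $867.60 + $3,809.80 = $6,224.60
Ending inventory: 113 @ $11.10 = $1,254.30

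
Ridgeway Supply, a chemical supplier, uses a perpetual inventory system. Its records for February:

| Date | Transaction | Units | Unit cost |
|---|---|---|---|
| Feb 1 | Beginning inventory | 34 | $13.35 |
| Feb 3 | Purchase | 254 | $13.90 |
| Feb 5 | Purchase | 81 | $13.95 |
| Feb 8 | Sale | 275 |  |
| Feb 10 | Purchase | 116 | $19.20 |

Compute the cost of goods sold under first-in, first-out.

COGS = $3,803.80

Feb 8, 275 sold [FIFO — oldest first]: 34 @ $13.35 + 241 @ $13.90 = $3,803.80
Ending inventory: 13 @ $13.90 + 81 @ $13.95 + 116 @ $19.20 = $3,537.85
Check: goods available $7,341.65 = COGS $3,803.80 + ending $3,537.85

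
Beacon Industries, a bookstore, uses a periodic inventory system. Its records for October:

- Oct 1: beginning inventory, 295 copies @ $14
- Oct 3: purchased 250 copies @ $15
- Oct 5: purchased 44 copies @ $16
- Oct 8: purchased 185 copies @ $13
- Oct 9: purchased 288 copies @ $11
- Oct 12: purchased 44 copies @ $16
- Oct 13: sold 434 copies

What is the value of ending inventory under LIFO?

Oct 13, 434 sold [LIFO — newest first]: 44 @ $16 + 288 @ $11 + 102 @ $13 = $5,198
Ending inventory: 295 @ $14 + 250 @ $15 + 44 @ $16 + 83 @ $13 = $9,663
Check: goods available $14,861 = COGS $5,198 + ending $9,663

Ending inventory = $9,663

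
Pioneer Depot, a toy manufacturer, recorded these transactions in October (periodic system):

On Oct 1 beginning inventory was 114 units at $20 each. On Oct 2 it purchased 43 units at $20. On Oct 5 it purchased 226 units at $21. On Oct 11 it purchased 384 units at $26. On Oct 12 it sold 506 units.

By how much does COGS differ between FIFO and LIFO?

FIFO COGS: 114 @ $20 + 43 @ $20 + 226 @ $21 + 123 @ $26 = $11,084
LIFO COGS: 384 @ $26 + 122 @ $21 = $12,546
Difference = |$11,084 − $12,546| = $1,462

$1,462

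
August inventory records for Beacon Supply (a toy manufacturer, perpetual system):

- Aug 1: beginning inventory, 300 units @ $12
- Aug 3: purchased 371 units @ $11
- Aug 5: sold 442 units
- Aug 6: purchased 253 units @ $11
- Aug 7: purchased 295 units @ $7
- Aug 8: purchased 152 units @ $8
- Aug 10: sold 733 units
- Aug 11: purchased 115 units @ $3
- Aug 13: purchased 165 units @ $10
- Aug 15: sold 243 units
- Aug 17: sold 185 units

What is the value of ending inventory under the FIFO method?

Ending inventory = $480

Aug 5, 442 sold [FIFO — oldest first]: 300 @ $12 + 142 @ $11 = $5,162
Aug 10, 733 sold [FIFO — oldest first]: 229 @ $11 + 253 @ $11 + 251 @ $7 = $7,059
Aug 15, 243 sold [FIFO — oldest first]: 44 @ $7 + 152 @ $8 + 47 @ $3 = $1,665
Aug 17, 185 sold [FIFO — oldest first]: 68 @ $3 + 117 @ $10 = $1,374
Total COGS = $5,162 + $7,059 + $1,665 + $1,374 = $15,260
Ending inventory: 48 @ $10 = $480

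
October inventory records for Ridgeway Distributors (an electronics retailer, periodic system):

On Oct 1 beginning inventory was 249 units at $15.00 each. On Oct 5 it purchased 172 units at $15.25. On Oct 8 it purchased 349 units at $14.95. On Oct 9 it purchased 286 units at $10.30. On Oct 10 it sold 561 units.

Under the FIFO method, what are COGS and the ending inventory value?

COGS = $8,451.00; ending inventory = $6,070.35

Oct 10, 561 sold [FIFO — oldest first]: 249 @ $15.00 + 172 @ $15.25 + 140 @ $14.95 = $8,451.00
Ending inventory: 209 @ $14.95 + 286 @ $10.30 = $6,070.35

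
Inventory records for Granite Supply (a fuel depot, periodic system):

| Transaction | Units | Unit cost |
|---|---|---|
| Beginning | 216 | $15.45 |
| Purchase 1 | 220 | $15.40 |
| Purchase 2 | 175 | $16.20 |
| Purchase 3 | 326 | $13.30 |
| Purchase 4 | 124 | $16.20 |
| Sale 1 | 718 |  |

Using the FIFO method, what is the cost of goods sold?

Sale 1 (718) [FIFO — oldest first]: 216 @ $15.45 + 220 @ $15.40 + 175 @ $16.20 + 107 @ $13.30 = $10,983.30
Ending inventory: 219 @ $13.30 + 124 @ $16.20 = $4,921.50
Check: goods available $15,904.80 = COGS $10,983.30 + ending $4,921.50

COGS = $10,983.30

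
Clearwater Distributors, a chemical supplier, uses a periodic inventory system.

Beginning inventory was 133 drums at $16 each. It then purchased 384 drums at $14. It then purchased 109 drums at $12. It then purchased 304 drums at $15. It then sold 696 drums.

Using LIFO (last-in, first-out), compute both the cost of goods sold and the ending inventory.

COGS = $9,830; ending inventory = $3,542

Sale 1 (696) [LIFO — newest first]: 304 @ $15 + 109 @ $12 + 283 @ $14 = $9,830
Ending inventory: 133 @ $16 + 101 @ $14 = $3,542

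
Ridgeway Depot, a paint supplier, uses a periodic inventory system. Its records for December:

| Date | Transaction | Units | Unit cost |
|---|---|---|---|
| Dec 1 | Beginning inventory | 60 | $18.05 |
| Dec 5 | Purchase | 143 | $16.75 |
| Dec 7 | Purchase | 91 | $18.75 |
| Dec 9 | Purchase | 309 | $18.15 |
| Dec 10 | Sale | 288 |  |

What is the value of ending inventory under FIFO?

Dec 10, 288 sold [FIFO — oldest first]: 60 @ $18.05 + 143 @ $16.75 + 85 @ $18.75 = $5,072.00
Ending inventory: 6 @ $18.75 + 309 @ $18.15 = $5,720.85
Check: goods available $10,792.85 = COGS $5,072.00 + ending $5,720.85

Ending inventory = $5,720.85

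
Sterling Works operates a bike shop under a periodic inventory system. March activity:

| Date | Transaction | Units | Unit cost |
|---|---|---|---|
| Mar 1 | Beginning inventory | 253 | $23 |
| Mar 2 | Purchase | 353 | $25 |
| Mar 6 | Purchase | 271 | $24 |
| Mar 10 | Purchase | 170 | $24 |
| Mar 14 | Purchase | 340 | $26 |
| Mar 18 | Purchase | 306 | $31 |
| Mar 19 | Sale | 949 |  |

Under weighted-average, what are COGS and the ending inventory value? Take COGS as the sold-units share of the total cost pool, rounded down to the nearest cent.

Mar 19, sell 949: 949/1693 × $43,554.00 → $24,413.90
Ending inventory (cost pool remaining) = $19,140.10
Check: goods available $43,554.00 = COGS $24,413.90 + ending $19,140.10

COGS = $24,413.90; ending inventory = $19,140.10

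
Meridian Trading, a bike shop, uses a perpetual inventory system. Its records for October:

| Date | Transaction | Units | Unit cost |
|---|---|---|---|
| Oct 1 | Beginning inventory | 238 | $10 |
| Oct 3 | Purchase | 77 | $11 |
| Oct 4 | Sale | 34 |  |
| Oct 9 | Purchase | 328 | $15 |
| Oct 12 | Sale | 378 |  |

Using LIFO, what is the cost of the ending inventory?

Oct 4, 34 sold [LIFO — newest first]: 34 @ $11 = $374
Oct 12, 378 sold [LIFO — newest first]: 328 @ $15 + 43 @ $11 + 7 @ $10 = $5,463
Total COGS = $374 + $5,463 = $5,837
Ending inventory: 231 @ $10 = $2,310

Ending inventory = $2,310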